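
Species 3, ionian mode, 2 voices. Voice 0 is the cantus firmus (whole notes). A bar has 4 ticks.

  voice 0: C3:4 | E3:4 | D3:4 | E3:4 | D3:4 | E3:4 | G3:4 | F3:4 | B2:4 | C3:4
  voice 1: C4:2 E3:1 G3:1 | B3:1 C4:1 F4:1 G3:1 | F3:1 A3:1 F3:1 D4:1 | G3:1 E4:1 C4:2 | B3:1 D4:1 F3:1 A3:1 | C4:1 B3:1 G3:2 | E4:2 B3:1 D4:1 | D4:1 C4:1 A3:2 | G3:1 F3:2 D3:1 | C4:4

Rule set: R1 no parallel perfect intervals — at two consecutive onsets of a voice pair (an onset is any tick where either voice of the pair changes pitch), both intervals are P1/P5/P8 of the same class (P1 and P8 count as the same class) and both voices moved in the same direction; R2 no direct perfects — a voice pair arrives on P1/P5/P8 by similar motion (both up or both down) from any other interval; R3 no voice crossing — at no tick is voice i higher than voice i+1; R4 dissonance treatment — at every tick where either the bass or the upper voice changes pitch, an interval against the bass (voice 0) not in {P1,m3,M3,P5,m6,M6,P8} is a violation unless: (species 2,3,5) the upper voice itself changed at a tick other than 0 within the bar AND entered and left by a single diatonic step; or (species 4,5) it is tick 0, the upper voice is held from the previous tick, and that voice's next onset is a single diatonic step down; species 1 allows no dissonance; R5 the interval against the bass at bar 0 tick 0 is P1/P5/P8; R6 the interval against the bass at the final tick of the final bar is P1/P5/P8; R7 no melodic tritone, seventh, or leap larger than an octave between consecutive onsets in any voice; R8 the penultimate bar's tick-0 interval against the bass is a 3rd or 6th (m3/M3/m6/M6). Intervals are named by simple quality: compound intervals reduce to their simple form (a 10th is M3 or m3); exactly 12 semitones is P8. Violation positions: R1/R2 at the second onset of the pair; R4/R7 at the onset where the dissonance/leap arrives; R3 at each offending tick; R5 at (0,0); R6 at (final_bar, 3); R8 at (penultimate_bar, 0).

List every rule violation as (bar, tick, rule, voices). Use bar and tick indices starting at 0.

bar 0: v0=C3 v1=C4 downbeat P8
bar 1: v0=E3 v1=B3 downbeat P5
bar 2: v0=D3 v1=F3 downbeat m3
bar 3: v0=E3 v1=G3 downbeat m3
bar 4: v0=D3 v1=B3 downbeat M6
bar 5: v0=E3 v1=C4 downbeat m6
bar 6: v0=G3 v1=E4 downbeat M6
bar 7: v0=F3 v1=D4 downbeat M6
bar 8: v0=B2 v1=G3 downbeat m6
bar 9: v0=C3 v1=C4 downbeat P8
  -> R1 @ bar 1 tick 0 v(0, 1): C3/G3 P5 -> E3/B3 P5 similar
  -> R4 @ bar 1 tick 2 v(0, 1): E3/F4 m2 untreated
  -> R7 @ bar 1 tick 3 v(1,): F4->G3 leap 10st
  -> R7 @ bar 8 tick 0 v(0,): F3->B2 leap 6st
  -> R4 @ bar 8 tick 1 v(0, 1): B2/F3 TT untreated
  -> R2 @ bar 9 tick 0 v(0, 1): B2/D3 m3 -> C3/C4 P8 similar
  -> R7 @ bar 9 tick 0 v(1,): D3->C4 leap 10st

(1, 0, R1, (0, 1))
(1, 2, R4, (0, 1))
(1, 3, R7, (1,))
(8, 0, R7, (0,))
(8, 1, R4, (0, 1))
(9, 0, R2, (0, 1))
(9, 0, R7, (1,))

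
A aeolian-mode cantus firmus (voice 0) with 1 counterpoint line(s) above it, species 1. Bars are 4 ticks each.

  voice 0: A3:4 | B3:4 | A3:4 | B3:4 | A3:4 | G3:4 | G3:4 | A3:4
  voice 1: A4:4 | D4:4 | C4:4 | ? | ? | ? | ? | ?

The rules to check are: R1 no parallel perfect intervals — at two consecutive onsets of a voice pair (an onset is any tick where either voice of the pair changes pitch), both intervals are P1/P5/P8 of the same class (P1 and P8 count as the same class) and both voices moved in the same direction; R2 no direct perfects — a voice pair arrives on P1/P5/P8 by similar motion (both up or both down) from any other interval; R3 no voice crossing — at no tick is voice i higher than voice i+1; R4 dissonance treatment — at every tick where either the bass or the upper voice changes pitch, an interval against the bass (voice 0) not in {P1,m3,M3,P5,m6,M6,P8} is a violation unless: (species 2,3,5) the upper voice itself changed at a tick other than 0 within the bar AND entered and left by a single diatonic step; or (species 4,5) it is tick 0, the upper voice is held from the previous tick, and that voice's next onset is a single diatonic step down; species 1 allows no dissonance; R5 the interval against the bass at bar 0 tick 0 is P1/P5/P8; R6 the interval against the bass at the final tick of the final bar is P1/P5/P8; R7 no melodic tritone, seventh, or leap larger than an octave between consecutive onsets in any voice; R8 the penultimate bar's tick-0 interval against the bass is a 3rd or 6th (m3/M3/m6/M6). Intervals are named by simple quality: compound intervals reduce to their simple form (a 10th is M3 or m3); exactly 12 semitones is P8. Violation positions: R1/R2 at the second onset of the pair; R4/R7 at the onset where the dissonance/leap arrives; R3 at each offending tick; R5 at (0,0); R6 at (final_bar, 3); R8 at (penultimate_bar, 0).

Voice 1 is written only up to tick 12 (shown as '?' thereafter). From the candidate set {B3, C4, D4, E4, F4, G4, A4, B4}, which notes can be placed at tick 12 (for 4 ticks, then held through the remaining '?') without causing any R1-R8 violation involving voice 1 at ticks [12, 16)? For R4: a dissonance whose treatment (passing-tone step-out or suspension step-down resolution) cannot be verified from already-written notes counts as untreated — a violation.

B3: legal
C4: violates R4
D4: legal
E4: violates R4
F4: violates R4
G4: legal
A4: violates R4
B4: violates R2,R7

{B3, D4, G4}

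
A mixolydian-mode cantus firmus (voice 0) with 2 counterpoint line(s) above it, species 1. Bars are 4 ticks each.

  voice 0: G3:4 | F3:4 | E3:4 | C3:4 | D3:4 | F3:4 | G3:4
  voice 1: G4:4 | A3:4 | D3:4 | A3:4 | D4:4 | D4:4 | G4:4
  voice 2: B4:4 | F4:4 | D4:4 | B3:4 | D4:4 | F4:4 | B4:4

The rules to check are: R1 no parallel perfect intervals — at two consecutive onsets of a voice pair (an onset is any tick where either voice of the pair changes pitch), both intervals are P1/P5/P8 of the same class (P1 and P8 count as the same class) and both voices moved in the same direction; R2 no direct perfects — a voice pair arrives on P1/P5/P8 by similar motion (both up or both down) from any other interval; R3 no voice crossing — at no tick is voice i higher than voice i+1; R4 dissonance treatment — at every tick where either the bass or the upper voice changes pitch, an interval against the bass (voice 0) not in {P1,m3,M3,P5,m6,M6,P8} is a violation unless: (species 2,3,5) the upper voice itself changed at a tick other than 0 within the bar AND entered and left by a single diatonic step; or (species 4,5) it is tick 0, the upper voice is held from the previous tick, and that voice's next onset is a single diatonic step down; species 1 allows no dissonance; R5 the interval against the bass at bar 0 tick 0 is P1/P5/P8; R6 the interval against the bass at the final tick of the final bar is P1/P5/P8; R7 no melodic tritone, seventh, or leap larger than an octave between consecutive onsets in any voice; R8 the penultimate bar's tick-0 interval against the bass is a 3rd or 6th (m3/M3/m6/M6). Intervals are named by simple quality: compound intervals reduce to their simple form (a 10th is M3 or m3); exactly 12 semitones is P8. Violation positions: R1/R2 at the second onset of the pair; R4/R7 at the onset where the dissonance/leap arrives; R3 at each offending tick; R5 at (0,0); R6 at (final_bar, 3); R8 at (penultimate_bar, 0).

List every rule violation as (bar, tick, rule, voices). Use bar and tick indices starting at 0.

(0, 0, R5, (0, 2))
(1, 0, R2, (0, 2))
(1, 0, R7, (1,))
(1, 0, R7, (2,))
(2, 0, R2, (1, 2))
(2, 0, R3, (0, 1))
(2, 0, R4, (0, 1))
(2, 0, R4, (0, 2))
(2, 1, R3, (0, 1))
(2, 2, R3, (0, 1))
(2, 3, R3, (0, 1))
(3, 0, R4, (0, 2))
(4, 0, R2, (0, 1))
(4, 0, R2, (0, 2))
(4, 0, R2, (1, 2))
(5, 0, R1, (0, 2))
(5, 0, R8, (0, 2))
(6, 0, R2, (0, 1))
(6, 0, R7, (2,))
(6, 3, R6, (0, 2))

bar 0: v0=G3 v1=G4 v2=B4 downbeat M3
bar 1: v0=F3 v1=A3 v2=F4 downbeat P8
bar 2: v0=E3 v1=D3 v2=D4 downbeat m7
bar 3: v0=C3 v1=A3 v2=B3 downbeat M7
bar 4: v0=D3 v1=D4 v2=D4 downbeat P8
bar 5: v0=F3 v1=D4 v2=F4 downbeat P8
bar 6: v0=G3 v1=G4 v2=B4 downbeat M3
  -> R5 @ bar 0 tick 0 v(0, 2): opens on M3
  -> R2 @ bar 1 tick 0 v(0, 2): G3/B4 M3 -> F3/F4 P8 similar
  -> R7 @ bar 1 tick 0 v(1,): G4->A3 leap 10st
  -> R7 @ bar 1 tick 0 v(2,): B4->F4 leap 6st
  -> R2 @ bar 2 tick 0 v(1, 2): A3/F4 m6 -> D3/D4 P8 similar
  -> R3 @ bar 2 tick 0 v(0, 1): E3 above D3
  -> R4 @ bar 2 tick 0 v(0, 1): E3/D3 M2 untreated
  -> R4 @ bar 2 tick 0 v(0, 2): E3/D4 m7 untreated
  -> R3 @ bar 2 tick 1 v(0, 1): E3 above D3
  -> R3 @ bar 2 tick 2 v(0, 1): E3 above D3
  -> R3 @ bar 2 tick 3 v(0, 1): E3 above D3
  -> R4 @ bar 3 tick 0 v(0, 2): C3/B3 M7 untreated
  -> R2 @ bar 4 tick 0 v(0, 1): C3/A3 M6 -> D3/D4 P8 similar
  -> R2 @ bar 4 tick 0 v(0, 2): C3/B3 M7 -> D3/D4 P8 similar
  -> R2 @ bar 4 tick 0 v(1, 2): A3/B3 M2 -> D4/D4 P1 similar
  -> R1 @ bar 5 tick 0 v(0, 2): D3/D4 P8 -> F3/F4 P8 similar
  -> R8 @ bar 5 tick 0 v(0, 2): penult P8 not 3rd/6th
  -> R2 @ bar 6 tick 0 v(0, 1): F3/D4 M6 -> G3/G4 P8 similar
  -> R7 @ bar 6 tick 0 v(2,): F4->B4 leap 6st
  -> R6 @ bar 6 tick 3 v(0, 2): closes on M3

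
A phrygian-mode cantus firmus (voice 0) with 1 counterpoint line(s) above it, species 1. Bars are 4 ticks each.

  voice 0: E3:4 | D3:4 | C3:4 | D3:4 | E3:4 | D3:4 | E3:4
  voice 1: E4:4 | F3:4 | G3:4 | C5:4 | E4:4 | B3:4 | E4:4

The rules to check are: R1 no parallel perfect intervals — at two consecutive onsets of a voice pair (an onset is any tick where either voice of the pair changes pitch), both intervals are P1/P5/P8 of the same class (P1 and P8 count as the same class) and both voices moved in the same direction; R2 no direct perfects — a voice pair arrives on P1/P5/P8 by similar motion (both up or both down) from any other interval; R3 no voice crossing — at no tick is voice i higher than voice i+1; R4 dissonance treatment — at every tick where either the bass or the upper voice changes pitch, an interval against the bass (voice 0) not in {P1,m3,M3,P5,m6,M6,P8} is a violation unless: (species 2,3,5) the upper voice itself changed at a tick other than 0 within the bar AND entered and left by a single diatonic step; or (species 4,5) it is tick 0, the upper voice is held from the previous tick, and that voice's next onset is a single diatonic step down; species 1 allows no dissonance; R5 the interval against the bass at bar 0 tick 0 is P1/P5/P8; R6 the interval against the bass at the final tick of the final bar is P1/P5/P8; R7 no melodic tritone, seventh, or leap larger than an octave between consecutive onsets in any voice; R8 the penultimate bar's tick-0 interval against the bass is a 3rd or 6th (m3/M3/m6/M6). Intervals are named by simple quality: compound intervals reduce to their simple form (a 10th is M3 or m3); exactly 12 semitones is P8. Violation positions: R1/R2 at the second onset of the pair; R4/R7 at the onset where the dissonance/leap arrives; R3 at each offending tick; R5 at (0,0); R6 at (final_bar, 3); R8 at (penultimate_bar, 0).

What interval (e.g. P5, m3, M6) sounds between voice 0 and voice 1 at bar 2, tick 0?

voice 0=C3 voice 1=G3 -> P5

P5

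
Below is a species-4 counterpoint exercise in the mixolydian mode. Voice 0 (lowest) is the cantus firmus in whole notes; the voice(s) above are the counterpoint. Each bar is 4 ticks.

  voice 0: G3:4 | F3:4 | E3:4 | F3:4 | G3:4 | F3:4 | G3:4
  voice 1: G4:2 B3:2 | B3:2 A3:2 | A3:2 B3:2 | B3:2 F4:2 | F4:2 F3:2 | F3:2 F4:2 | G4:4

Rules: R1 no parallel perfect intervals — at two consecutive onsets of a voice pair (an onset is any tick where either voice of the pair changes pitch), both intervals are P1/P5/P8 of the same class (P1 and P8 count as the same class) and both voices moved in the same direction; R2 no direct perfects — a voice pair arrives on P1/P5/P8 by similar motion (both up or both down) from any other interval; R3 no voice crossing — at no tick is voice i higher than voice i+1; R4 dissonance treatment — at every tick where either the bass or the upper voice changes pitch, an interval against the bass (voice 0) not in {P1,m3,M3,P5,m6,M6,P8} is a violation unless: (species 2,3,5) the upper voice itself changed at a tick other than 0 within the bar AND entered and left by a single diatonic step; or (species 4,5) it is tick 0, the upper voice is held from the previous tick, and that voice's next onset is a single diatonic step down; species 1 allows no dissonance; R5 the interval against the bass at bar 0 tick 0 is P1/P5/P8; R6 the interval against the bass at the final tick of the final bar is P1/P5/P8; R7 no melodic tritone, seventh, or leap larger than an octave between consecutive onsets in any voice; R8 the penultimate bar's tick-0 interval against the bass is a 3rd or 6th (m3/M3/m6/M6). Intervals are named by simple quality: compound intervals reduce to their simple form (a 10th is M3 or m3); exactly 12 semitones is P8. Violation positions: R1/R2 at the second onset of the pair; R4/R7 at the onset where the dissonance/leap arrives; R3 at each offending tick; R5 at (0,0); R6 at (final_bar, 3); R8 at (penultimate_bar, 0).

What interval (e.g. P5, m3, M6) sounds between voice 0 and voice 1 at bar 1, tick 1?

TT

voice 0=F3 voice 1=B3 -> TT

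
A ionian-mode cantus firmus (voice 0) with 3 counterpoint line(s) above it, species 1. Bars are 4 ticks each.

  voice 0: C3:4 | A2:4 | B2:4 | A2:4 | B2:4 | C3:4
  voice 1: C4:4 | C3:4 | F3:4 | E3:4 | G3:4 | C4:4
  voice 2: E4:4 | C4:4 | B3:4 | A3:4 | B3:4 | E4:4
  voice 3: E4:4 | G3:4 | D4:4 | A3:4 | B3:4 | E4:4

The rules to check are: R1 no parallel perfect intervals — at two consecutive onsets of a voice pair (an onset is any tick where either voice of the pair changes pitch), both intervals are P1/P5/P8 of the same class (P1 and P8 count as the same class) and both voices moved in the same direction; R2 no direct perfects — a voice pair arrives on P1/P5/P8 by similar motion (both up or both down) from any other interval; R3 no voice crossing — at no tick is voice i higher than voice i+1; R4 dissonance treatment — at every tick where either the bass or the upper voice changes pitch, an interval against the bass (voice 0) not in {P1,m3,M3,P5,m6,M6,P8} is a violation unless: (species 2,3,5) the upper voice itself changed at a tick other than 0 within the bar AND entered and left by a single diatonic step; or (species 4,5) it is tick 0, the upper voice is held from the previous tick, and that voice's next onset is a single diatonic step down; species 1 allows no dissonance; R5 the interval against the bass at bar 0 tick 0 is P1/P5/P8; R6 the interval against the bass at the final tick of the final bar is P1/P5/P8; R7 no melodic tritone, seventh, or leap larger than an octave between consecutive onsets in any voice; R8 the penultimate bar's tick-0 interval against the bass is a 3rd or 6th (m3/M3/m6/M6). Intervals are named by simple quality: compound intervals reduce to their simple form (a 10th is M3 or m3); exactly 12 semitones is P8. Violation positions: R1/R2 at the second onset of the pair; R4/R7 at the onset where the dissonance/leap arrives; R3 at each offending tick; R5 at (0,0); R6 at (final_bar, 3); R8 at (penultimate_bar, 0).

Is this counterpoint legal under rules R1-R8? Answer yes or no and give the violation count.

No (23 violations)

bar 0: v0=C3 v1=C4 v2=E4 v3=E4 (M3)
bar 1: v0=A2 v1=C3 v2=C4 v3=G3 (m7)
bar 2: v0=B2 v1=F3 v2=B3 v3=D4 (m3)
bar 3: v0=A2 v1=E3 v2=A3 v3=A3 (P8)
bar 4: v0=B2 v1=G3 v2=B3 v3=B3 (P8)
bar 5: v0=C3 v1=C4 v2=E4 v3=E4 (M3)
  R5 @ bar0.0: opens on M3
  R5 @ bar0.0: opens on M3
  R2 @ bar1.0: C4/E4 M3 -> C3/C4 P8 similar
  R2 @ bar1.0: C4/E4 M3 -> C3/G3 P5 similar
  R3 @ bar1.0: C4 above G3
  R4 @ bar1.0: A2/G3 m7 untreated
  R3 @ bar1.1: C4 above G3
  R3 @ bar1.2: C4 above G3
  R3 @ bar1.3: C4 above G3
  R4 @ bar2.0: B2/F3 TT untreated
  R1 @ bar3.0: B2/B3 P8 -> A2/A3 P8 similar
  R2 @ bar3.0: B2/F3 TT -> A2/E3 P5 similar
  R2 @ bar3.0: B2/D4 m3 -> A2/A3 P8 similar
  R2 @ bar3.0: B3/D4 m3 -> A3/A3 P1 similar
  R1 @ bar4.0: A2/A3 P8 -> B2/B3 P8 similar
  R1 @ bar4.0: A2/A3 P8 -> B2/B3 P8 similar
  R1 @ bar4.0: A3/A3 P1 -> B3/B3 P1 similar
  R8 @ bar4.0: penult P8 not 3rd/6th
  R8 @ bar4.0: penult P8 not 3rd/6th
  R1 @ bar5.0: B3/B3 P1 -> E4/E4 P1 similar
  R2 @ bar5.0: B2/G3 m6 -> C3/C4 P8 similar
  R6 @ bar5.3: closes on M3
  R6 @ bar5.3: closes on M3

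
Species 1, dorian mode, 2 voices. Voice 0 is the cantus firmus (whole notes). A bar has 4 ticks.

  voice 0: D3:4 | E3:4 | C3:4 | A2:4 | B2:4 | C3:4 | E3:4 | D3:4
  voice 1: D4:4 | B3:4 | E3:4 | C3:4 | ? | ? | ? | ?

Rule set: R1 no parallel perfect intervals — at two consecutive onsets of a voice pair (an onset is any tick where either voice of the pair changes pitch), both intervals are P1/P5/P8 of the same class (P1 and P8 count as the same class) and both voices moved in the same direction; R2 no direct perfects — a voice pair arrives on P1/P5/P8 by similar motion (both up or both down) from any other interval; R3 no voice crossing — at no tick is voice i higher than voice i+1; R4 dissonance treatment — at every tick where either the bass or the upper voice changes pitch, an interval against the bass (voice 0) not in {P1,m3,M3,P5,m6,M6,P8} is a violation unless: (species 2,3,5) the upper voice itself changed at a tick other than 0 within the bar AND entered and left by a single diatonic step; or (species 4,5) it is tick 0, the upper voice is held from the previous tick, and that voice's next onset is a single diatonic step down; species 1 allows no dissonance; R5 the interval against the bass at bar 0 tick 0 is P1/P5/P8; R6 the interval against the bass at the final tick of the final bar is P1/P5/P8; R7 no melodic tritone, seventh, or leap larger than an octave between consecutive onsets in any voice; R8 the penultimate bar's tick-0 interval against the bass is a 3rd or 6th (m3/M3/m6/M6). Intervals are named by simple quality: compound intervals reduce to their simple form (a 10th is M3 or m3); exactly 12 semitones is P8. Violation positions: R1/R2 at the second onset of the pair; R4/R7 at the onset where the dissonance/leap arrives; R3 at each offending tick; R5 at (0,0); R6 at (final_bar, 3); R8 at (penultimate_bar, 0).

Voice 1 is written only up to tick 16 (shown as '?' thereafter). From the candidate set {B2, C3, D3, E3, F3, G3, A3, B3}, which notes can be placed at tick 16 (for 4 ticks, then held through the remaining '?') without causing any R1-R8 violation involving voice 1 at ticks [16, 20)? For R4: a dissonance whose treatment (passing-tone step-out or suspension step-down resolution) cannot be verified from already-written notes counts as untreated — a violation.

{B2, D3, G3}

B2: legal
C3: violates R4
D3: legal
E3: violates R4
F3: violates R4
G3: legal
A3: violates R4
B3: violates R2,R7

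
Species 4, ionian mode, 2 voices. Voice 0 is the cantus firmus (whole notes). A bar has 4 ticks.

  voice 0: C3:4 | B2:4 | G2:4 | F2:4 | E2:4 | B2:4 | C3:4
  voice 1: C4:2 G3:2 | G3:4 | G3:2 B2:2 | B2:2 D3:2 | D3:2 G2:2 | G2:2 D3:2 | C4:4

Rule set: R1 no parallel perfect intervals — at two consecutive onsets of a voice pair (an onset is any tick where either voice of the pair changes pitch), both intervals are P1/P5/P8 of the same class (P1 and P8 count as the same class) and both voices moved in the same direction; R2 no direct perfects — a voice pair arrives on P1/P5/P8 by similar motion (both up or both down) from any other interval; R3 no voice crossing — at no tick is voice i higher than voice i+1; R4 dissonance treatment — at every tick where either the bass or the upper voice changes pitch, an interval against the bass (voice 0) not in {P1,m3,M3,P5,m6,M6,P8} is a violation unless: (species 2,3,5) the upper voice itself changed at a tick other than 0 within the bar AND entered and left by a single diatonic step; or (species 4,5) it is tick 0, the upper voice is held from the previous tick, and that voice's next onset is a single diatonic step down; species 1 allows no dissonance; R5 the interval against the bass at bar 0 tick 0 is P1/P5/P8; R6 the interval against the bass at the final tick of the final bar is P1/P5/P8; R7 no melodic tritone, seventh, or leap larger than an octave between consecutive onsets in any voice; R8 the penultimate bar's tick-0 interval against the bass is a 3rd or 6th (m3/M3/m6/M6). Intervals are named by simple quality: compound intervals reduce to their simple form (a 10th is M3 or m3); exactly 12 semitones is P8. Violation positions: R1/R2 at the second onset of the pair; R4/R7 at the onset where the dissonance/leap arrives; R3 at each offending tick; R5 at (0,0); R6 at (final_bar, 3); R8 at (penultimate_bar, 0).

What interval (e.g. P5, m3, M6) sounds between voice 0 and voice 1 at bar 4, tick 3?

m3

voice 0=E2 voice 1=G2 -> m3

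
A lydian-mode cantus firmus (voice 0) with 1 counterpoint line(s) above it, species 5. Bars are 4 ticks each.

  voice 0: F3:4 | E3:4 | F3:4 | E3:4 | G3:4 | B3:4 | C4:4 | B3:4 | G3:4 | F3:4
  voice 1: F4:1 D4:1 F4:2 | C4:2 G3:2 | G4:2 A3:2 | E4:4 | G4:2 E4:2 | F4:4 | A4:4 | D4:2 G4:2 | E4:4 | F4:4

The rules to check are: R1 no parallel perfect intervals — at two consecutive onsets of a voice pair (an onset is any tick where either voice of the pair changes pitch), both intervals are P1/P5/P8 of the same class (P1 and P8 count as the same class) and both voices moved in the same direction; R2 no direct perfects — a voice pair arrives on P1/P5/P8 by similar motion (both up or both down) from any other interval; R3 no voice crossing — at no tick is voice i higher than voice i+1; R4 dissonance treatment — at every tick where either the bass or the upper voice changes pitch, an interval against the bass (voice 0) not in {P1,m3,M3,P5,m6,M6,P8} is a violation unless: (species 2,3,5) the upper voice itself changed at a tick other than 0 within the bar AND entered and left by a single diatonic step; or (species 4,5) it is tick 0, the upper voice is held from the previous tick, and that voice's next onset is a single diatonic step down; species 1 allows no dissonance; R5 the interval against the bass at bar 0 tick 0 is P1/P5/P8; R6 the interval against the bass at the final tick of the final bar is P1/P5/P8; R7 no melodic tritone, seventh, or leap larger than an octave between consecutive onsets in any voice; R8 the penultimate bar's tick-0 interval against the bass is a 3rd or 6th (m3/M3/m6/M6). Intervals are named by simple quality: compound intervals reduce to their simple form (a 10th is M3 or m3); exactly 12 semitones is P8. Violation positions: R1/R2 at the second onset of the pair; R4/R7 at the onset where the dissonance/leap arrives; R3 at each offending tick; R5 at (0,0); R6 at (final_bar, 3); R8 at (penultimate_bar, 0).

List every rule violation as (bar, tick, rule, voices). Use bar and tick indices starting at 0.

(2, 0, R4, (0, 1))
(2, 2, R7, (1,))
(4, 0, R1, (0, 1))
(5, 0, R4, (0, 1))

bar 0: v0=F3 v1=F4 downbeat P8
bar 1: v0=E3 v1=C4 downbeat m6
bar 2: v0=F3 v1=G4 downbeat M2
bar 3: v0=E3 v1=E4 downbeat P8
bar 4: v0=G3 v1=G4 downbeat P8
bar 5: v0=B3 v1=F4 downbeat TT
bar 6: v0=C4 v1=A4 downbeat M6
bar 7: v0=B3 v1=D4 downbeat m3
bar 8: v0=G3 v1=E4 downbeat M6
bar 9: v0=F3 v1=F4 downbeat P8
  -> R4 @ bar 2 tick 0 v(0, 1): F3/G4 M2 untreated
  -> R7 @ bar 2 tick 2 v(1,): G4->A3 leap 10st
  -> R1 @ bar 4 tick 0 v(0, 1): E3/E4 P8 -> G3/G4 P8 similar
  -> R4 @ bar 5 tick 0 v(0, 1): B3/F4 TT untreated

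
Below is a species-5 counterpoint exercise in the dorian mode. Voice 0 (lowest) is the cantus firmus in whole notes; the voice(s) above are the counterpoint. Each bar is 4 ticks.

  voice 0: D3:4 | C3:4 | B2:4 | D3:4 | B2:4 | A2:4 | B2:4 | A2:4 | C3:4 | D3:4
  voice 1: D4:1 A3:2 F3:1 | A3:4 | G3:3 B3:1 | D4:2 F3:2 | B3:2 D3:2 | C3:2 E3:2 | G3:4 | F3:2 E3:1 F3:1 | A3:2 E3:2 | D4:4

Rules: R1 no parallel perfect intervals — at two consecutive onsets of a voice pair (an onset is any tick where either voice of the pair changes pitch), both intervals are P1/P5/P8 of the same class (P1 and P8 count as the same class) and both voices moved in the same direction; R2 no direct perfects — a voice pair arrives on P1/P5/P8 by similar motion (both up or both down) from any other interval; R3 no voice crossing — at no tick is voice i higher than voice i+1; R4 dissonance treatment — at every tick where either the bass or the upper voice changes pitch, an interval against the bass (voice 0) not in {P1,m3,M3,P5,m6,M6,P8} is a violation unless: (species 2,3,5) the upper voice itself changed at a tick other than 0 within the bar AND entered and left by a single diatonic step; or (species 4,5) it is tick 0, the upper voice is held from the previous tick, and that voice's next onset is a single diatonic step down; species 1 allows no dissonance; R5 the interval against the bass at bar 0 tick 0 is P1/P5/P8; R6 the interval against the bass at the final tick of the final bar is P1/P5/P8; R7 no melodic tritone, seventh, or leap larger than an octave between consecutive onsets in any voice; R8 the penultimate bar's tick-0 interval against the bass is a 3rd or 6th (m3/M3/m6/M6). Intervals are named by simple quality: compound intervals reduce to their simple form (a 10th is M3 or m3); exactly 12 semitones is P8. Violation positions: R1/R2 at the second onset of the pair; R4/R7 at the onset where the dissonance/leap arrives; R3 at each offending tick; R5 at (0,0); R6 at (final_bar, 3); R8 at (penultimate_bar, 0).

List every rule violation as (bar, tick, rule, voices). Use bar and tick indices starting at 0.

bar 0: v0=D3 v1=D4 downbeat P8
bar 1: v0=C3 v1=A3 downbeat M6
bar 2: v0=B2 v1=G3 downbeat m6
bar 3: v0=D3 v1=D4 downbeat P8
bar 4: v0=B2 v1=B3 downbeat P8
bar 5: v0=A2 v1=C3 downbeat m3
bar 6: v0=B2 v1=G3 downbeat m6
bar 7: v0=A2 v1=F3 downbeat m6
bar 8: v0=C3 v1=A3 downbeat M6
bar 9: v0=D3 v1=D4 downbeat P8
  -> R1 @ bar 3 tick 0 v(0, 1): B2/B3 P8 -> D3/D4 P8 similar
  -> R7 @ bar 4 tick 0 v(1,): F3->B3 leap 6st
  -> R2 @ bar 9 tick 0 v(0, 1): C3/E3 M3 -> D3/D4 P8 similar
  -> R7 @ bar 9 tick 0 v(1,): E3->D4 leap 10st

(3, 0, R1, (0, 1))
(4, 0, R7, (1,))
(9, 0, R2, (0, 1))
(9, 0, R7, (1,))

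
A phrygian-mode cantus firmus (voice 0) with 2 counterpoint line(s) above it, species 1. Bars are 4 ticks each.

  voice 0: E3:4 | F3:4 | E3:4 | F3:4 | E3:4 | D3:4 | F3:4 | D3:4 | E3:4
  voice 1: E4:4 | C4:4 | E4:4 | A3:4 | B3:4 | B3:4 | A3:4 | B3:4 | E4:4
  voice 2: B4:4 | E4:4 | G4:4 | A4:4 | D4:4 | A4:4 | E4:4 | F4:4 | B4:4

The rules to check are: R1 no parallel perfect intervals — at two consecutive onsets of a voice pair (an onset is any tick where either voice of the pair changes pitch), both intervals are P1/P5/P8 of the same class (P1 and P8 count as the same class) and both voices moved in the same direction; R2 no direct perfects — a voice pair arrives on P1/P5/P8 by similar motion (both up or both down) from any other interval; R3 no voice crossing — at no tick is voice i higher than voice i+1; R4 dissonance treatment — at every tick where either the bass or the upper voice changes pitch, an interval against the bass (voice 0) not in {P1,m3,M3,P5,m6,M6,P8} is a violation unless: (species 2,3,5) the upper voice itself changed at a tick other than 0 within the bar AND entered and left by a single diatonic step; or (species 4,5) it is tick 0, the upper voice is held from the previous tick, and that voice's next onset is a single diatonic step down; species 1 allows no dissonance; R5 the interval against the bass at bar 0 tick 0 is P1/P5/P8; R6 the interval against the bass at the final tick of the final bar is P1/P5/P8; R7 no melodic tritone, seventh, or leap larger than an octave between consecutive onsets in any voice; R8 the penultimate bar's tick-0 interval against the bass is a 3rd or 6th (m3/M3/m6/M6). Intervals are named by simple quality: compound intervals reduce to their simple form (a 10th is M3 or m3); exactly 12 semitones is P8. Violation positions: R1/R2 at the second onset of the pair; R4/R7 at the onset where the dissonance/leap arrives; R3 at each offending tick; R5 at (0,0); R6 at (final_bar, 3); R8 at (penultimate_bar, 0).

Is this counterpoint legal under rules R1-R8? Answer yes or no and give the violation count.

bar 0: v0=E3 v1=E4 v2=B4 (P5)
bar 1: v0=F3 v1=C4 v2=E4 (M7)
bar 2: v0=E3 v1=E4 v2=G4 (m3)
bar 3: v0=F3 v1=A3 v2=A4 (M3)
bar 4: v0=E3 v1=B3 v2=D4 (m7)
bar 5: v0=D3 v1=B3 v2=A4 (P5)
bar 6: v0=F3 v1=A3 v2=E4 (M7)
bar 7: v0=D3 v1=B3 v2=F4 (m3)
bar 8: v0=E3 v1=E4 v2=B4 (P5)
  R4 @ bar1.0: F3/E4 M7 untreated
  R4 @ bar4.0: E3/D4 m7 untreated
  R2 @ bar6.0: B3/A4 m7 -> A3/E4 P5 similar
  R4 @ bar6.0: F3/E4 M7 untreated
  R2 @ bar8.0: D3/B3 M6 -> E3/E4 P8 similar
  R2 @ bar8.0: D3/F4 m3 -> E3/B4 P5 similar
  R2 @ bar8.0: B3/F4 TT -> E4/B4 P5 similar
  R7 @ bar8.0: F4->B4 leap 6st

No (8 violations)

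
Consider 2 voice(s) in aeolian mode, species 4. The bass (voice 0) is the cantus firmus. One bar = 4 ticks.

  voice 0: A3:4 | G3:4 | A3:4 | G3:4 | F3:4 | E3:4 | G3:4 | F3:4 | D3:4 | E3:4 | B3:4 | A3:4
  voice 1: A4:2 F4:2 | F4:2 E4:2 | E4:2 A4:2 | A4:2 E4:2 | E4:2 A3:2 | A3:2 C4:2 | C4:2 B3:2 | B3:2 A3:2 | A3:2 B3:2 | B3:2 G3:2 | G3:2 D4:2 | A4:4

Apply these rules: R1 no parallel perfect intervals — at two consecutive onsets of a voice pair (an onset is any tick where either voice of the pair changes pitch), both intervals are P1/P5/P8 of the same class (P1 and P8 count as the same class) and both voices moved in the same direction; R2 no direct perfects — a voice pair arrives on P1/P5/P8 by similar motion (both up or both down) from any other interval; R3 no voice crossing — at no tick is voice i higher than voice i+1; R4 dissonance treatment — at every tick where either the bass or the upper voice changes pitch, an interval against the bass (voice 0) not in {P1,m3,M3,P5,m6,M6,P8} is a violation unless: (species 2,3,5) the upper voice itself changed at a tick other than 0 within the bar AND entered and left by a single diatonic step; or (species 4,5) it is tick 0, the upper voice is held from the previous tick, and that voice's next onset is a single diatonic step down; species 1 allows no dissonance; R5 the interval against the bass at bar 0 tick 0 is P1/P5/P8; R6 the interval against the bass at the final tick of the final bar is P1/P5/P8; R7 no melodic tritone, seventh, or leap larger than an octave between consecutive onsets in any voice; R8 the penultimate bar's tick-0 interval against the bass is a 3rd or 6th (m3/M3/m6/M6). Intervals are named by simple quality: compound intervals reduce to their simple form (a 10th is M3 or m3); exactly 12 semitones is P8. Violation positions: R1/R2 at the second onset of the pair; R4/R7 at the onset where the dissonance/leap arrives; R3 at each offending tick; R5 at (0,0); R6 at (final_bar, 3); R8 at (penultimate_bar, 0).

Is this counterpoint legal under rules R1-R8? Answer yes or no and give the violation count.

No (5 violations)

bar 0: v0=A3 v1=A4 (P8)
bar 1: v0=G3 v1=F4 (m7)
bar 2: v0=A3 v1=E4 (P5)
bar 3: v0=G3 v1=A4 (M2)
bar 4: v0=F3 v1=E4 (M7)
bar 5: v0=E3 v1=A3 (P4)
bar 6: v0=G3 v1=C4 (P4)
bar 7: v0=F3 v1=B3 (TT)
bar 8: v0=D3 v1=A3 (P5)
bar 9: v0=E3 v1=B3 (P5)
bar 10: v0=B3 v1=G3 (M3)
bar 11: v0=A3 v1=A4 (P8)
  R4 @ bar3.0: G3/A4 M2 untreated
  R4 @ bar4.0: F3/E4 M7 untreated
  R4 @ bar5.0: E3/A3 P4 untreated
  R3 @ bar10.0: B3 above G3
  R3 @ bar10.1: B3 above G3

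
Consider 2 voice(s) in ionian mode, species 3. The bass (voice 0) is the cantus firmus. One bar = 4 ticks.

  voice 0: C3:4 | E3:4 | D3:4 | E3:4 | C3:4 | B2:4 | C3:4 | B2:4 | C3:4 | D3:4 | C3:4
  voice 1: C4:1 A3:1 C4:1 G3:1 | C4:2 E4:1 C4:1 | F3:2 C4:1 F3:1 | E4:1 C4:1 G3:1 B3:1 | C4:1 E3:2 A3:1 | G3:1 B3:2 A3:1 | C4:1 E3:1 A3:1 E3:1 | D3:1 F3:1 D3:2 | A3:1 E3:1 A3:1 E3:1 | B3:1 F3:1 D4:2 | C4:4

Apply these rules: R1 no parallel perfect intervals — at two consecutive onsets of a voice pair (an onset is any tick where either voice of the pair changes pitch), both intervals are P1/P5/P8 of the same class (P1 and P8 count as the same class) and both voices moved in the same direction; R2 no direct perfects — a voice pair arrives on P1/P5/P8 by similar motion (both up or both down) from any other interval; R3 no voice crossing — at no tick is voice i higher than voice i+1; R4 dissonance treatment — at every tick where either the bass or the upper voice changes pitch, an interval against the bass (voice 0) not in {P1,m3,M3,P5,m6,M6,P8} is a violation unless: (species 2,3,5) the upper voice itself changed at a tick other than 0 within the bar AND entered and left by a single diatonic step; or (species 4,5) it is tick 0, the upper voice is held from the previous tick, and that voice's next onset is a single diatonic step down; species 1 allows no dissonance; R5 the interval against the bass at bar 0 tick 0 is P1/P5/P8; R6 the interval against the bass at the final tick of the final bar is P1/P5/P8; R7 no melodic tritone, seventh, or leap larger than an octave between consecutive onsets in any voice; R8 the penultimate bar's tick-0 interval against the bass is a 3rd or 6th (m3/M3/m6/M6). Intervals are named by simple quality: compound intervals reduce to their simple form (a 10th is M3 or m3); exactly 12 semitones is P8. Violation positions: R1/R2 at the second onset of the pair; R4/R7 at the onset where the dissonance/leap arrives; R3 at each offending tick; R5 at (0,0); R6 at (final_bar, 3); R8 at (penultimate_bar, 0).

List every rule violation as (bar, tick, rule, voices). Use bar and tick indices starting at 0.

(2, 2, R4, (0, 1))
(3, 0, R2, (0, 1))
(3, 0, R7, (1,))
(5, 3, R4, (0, 1))
(6, 0, R2, (0, 1))
(7, 1, R4, (0, 1))
(9, 1, R7, (1,))
(10, 0, R1, (0, 1))

bar 0: v0=C3 v1=C4 downbeat P8
bar 1: v0=E3 v1=C4 downbeat m6
bar 2: v0=D3 v1=F3 downbeat m3
bar 3: v0=E3 v1=E4 downbeat P8
bar 4: v0=C3 v1=C4 downbeat P8
bar 5: v0=B2 v1=G3 downbeat m6
bar 6: v0=C3 v1=C4 downbeat P8
bar 7: v0=B2 v1=D3 downbeat m3
bar 8: v0=C3 v1=A3 downbeat M6
bar 9: v0=D3 v1=B3 downbeat M6
bar 10: v0=C3 v1=C4 downbeat P8
  -> R4 @ bar 2 tick 2 v(0, 1): D3/C4 m7 untreated
  -> R2 @ bar 3 tick 0 v(0, 1): D3/F3 m3 -> E3/E4 P8 similar
  -> R7 @ bar 3 tick 0 v(1,): F3->E4 leap 11st
  -> R4 @ bar 5 tick 3 v(0, 1): B2/A3 m7 untreated
  -> R2 @ bar 6 tick 0 v(0, 1): B2/A3 m7 -> C3/C4 P8 similar
  -> R4 @ bar 7 tick 1 v(0, 1): B2/F3 TT untreated
  -> R7 @ bar 9 tick 1 v(1,): B3->F3 leap 6st
  -> R1 @ bar 10 tick 0 v(0, 1): D3/D4 P8 -> C3/C4 P8 similar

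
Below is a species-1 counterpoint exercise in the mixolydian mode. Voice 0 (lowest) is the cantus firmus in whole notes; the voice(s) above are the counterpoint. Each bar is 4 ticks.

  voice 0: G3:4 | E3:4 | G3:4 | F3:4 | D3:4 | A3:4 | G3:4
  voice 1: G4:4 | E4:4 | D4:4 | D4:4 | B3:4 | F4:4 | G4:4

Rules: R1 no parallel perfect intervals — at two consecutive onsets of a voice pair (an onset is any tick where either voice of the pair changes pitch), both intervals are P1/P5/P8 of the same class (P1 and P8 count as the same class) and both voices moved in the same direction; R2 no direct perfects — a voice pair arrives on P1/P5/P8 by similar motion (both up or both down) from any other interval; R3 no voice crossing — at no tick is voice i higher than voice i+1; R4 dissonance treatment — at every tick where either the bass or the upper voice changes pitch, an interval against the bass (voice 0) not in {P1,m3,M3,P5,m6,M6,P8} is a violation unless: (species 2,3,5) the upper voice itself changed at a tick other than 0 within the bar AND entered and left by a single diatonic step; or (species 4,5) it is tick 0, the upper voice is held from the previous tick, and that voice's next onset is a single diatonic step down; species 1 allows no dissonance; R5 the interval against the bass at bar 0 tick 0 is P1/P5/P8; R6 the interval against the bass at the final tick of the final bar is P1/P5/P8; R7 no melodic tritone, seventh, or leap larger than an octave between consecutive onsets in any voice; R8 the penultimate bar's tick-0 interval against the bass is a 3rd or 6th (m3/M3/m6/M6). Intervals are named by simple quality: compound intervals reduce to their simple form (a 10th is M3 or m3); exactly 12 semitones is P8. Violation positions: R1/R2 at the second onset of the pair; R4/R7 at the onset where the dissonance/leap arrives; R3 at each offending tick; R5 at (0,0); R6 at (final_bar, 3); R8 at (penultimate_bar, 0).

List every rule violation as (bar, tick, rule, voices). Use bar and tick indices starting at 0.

bar 0: v0=G3 v1=G4 downbeat P8
bar 1: v0=E3 v1=E4 downbeat P8
bar 2: v0=G3 v1=D4 downbeat P5
bar 3: v0=F3 v1=D4 downbeat M6
bar 4: v0=D3 v1=B3 downbeat M6
bar 5: v0=A3 v1=F4 downbeat m6
bar 6: v0=G3 v1=G4 downbeat P8
  -> R1 @ bar 1 tick 0 v(0, 1): G3/G4 P8 -> E3/E4 P8 similar
  -> R7 @ bar 5 tick 0 v(1,): B3->F4 leap 6st

(1, 0, R1, (0, 1))
(5, 0, R7, (1,))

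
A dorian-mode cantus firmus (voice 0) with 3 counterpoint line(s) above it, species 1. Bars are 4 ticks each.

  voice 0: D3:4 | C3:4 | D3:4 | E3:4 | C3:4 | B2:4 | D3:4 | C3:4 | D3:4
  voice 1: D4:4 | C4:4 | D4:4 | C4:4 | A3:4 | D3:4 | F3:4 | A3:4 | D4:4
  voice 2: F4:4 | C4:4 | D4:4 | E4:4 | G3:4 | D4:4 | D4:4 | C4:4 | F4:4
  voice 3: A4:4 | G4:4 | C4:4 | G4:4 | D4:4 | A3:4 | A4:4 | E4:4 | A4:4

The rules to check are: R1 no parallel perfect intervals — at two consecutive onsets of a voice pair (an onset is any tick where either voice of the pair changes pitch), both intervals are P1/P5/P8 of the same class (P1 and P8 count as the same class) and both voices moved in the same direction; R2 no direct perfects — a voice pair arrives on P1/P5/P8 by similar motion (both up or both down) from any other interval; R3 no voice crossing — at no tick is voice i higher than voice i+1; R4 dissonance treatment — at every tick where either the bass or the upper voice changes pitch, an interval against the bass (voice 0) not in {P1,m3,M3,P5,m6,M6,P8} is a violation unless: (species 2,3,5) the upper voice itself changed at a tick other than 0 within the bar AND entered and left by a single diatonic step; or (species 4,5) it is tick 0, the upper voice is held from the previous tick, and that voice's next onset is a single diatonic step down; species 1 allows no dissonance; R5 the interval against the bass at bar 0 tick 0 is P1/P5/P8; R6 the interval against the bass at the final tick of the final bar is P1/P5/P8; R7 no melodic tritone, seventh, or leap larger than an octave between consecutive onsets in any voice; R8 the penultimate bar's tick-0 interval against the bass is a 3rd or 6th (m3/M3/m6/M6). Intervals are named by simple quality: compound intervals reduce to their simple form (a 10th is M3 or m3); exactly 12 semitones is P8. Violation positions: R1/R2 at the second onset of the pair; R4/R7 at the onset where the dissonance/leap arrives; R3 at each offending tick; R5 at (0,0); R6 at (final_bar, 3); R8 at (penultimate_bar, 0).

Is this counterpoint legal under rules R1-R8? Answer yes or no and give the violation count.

bar 0: v0=D3 v1=D4 v2=F4 v3=A4 (P5)
bar 1: v0=C3 v1=C4 v2=C4 v3=G4 (P5)
bar 2: v0=D3 v1=D4 v2=D4 v3=C4 (m7)
bar 3: v0=E3 v1=C4 v2=E4 v3=G4 (m3)
bar 4: v0=C3 v1=A3 v2=G3 v3=D4 (M2)
bar 5: v0=B2 v1=D3 v2=D4 v3=A3 (m7)
bar 6: v0=D3 v1=F3 v2=D4 v3=A4 (P5)
bar 7: v0=C3 v1=A3 v2=C4 v3=E4 (M3)
bar 8: v0=D3 v1=D4 v2=F4 v3=A4 (P5)
  R5 @ bar0.0: opens on m3
  R1 @ bar1.0: D3/D4 P8 -> C3/C4 P8 similar
  R1 @ bar1.0: D3/A4 P5 -> C3/G4 P5 similar
  R1 @ bar1.0: D4/A4 P5 -> C4/G4 P5 similar
  R2 @ bar1.0: D3/F4 m3 -> C3/C4 P8 similar
  R2 @ bar1.0: D4/F4 m3 -> C4/C4 P1 similar
  R2 @ bar1.0: F4/A4 M3 -> C4/G4 P5 similar
  R1 @ bar2.0: C3/C4 P8 -> D3/D4 P8 similar
  R1 @ bar2.0: C3/C4 P8 -> D3/D4 P8 similar
  R1 @ bar2.0: C4/C4 P1 -> D4/D4 P1 similar
  R3 @ bar2.0: D4 above C4
  R4 @ bar2.0: D3/C4 m7 untreated
  R3 @ bar2.1: D4 above C4
  R3 @ bar2.2: D4 above C4
  R3 @ bar2.3: D4 above C4
  R1 @ bar3.0: D3/D4 P8 -> E3/E4 P8 similar
  R2 @ bar4.0: E3/E4 P8 -> C3/G3 P5 similar
  R2 @ bar4.0: E4/G4 m3 -> G3/D4 P5 similar
  R3 @ bar4.0: A3 above G3
  R4 @ bar4.0: C3/D4 M2 untreated
  R3 @ bar4.1: A3 above G3
  R3 @ bar4.2: A3 above G3
  R3 @ bar4.3: A3 above G3
  R2 @ bar5.0: A3/D4 P4 -> D3/A3 P5 similar
  R3 @ bar5.0: D4 above A3
  R4 @ bar5.0: B2/A3 m7 untreated
  R3 @ bar5.1: D4 above A3
  R3 @ bar5.2: D4 above A3
  R3 @ bar5.3: D4 above A3
  R2 @ bar6.0: B2/A3 m7 -> D3/A4 P5 similar
  R1 @ bar7.0: D3/D4 P8 -> C3/C4 P8 similar
  R8 @ bar7.0: penult P8 not 3rd/6th
  R1 @ bar8.0: A3/E4 P5 -> D4/A4 P5 similar
  R2 @ bar8.0: C3/A3 M6 -> D3/D4 P8 similar
  R2 @ bar8.0: C3/E4 M3 -> D3/A4 P5 similar
  R6 @ bar8.3: closes on m3

No (36 violations)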